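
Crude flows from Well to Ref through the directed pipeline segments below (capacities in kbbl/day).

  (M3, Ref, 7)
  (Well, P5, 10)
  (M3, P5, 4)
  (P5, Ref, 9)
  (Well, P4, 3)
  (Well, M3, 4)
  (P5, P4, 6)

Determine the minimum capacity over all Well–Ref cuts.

Augment Well→M3→Ref: bottleneck 4, flow now 4.
Augment Well→P5→Ref: bottleneck 9, flow now 13.
No augmenting path remains; maximum flow = 13.
By max-flow min-cut, the minimum cut capacity equals the max flow.
In the residual graph, reachable from Well: {Well, P5, P4}.
Min-cut edges: Well→M3 (4), P5→Ref (9); capacity 4 + 9 = 13.

13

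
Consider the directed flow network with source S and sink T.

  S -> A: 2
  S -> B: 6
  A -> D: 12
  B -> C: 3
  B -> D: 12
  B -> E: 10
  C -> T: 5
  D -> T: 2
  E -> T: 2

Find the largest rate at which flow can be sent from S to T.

7

Augment S→A→D→T: bottleneck 2, flow now 2.
Augment S→B→C→T: bottleneck 3, flow now 5.
Augment S→B→E→T: bottleneck 2, flow now 7.
No augmenting path remains; maximum flow = 7.
In the residual graph, reachable from S: {S, A, B, D, E}.
Min-cut edges: B→C (3), D→T (2), E→T (2); capacity 3 + 2 + 2 = 7.
This cut is saturated, so no flow can exceed 7.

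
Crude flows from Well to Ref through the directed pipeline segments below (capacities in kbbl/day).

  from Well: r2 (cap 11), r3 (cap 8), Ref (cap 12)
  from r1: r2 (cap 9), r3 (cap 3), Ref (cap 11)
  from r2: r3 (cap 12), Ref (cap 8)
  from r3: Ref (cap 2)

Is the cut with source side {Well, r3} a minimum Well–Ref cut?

Given cut capacity: 11 + 12 + 2 = 25.
Augment Well→Ref: bottleneck 12, flow now 12.
Augment Well→r2→Ref: bottleneck 8, flow now 20.
Augment Well→r3→Ref: bottleneck 2, flow now 22.
No augmenting path remains; maximum flow = 22.
In the residual graph, reachable from Well: {Well, r2, r3}.
Min-cut edges: Well→Ref (12), r2→Ref (8), r3→Ref (2); capacity 12 + 8 + 2 = 22.
Cut capacity 25 exceeds the max flow 22, so it is not minimum.

No — its capacity is 25, but the minimum cut has capacity 22.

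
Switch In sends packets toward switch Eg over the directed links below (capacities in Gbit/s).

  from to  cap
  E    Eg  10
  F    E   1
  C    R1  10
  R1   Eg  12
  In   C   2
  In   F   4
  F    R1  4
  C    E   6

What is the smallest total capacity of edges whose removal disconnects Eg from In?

6

Augment In→C→E→Eg: bottleneck 2, flow now 2.
Augment In→F→E→Eg: bottleneck 1, flow now 3.
Augment In→F→R1→Eg: bottleneck 3, flow now 6.
No augmenting path remains; maximum flow = 6.
By max-flow min-cut, the minimum cut capacity equals the max flow.
In the residual graph, reachable from In: {In}.
Min-cut edges: In→C (2), In→F (4); capacity 2 + 4 = 6.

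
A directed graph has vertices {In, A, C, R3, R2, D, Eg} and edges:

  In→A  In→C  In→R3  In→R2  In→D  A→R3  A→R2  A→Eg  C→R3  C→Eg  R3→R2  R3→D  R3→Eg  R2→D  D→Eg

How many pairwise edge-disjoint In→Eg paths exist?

Assign every edge capacity 1; by Menger, the answer equals the max flow.
Path In→A→Eg (+1); total 1.
Path In→C→Eg (+1); total 2.
Path In→R3→Eg (+1); total 3.
Path In→D→Eg (+1); total 4.
No residual In→Eg path; max flow = 4.
Certifying cut of size 4: {D→Eg, In→A, In→C, In→R3}.

4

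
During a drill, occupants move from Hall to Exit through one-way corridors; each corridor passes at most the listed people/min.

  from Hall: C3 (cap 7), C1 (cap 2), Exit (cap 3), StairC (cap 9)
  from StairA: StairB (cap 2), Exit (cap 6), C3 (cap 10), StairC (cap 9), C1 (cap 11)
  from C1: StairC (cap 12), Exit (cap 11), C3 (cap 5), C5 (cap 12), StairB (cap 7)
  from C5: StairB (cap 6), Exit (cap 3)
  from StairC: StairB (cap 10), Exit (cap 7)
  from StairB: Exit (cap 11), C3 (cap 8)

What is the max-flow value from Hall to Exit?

14

Augment Hall→Exit: bottleneck 3, flow now 3.
Augment Hall→C1→Exit: bottleneck 2, flow now 5.
Augment Hall→StairC→Exit: bottleneck 7, flow now 12.
Augment Hall→StairC→StairB→Exit: bottleneck 2, flow now 14.
No augmenting path remains; maximum flow = 14.
In the residual graph, reachable from Hall: {Hall, C3}.
Min-cut edges: Hall→C1 (2), Hall→StairC (9), Hall→Exit (3); capacity 2 + 9 + 3 = 14.
This cut is saturated, so no flow can exceed 14.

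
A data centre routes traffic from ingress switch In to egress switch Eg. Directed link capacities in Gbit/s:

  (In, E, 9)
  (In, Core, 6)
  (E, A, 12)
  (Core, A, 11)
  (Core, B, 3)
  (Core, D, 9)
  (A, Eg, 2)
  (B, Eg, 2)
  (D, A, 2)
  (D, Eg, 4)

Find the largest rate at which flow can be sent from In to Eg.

8

Augment In→E→A→Eg: bottleneck 2, flow now 2.
Augment In→Core→B→Eg: bottleneck 2, flow now 4.
Augment In→Core→D→Eg: bottleneck 4, flow now 8.
No augmenting path remains; maximum flow = 8.
In the residual graph, reachable from In: {In, E, A}.
Min-cut edges: In→Core (6), A→Eg (2); capacity 6 + 2 = 8.
This cut is saturated, so no flow can exceed 8.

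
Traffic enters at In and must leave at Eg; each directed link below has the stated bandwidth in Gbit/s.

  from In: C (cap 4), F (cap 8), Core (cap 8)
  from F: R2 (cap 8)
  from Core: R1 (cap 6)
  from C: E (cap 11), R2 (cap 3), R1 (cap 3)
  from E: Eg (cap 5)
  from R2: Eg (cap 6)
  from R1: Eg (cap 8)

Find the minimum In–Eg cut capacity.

16

Augment In→F→R2→Eg: bottleneck 6, flow now 6.
Augment In→Core→R1→Eg: bottleneck 6, flow now 12.
Augment In→C→E→Eg: bottleneck 4, flow now 16.
No augmenting path remains; maximum flow = 16.
By max-flow min-cut, the minimum cut capacity equals the max flow.
In the residual graph, reachable from In: {In, F, Core, R2}.
Min-cut edges: In→C (4), Core→R1 (6), R2→Eg (6); capacity 4 + 6 + 6 = 16.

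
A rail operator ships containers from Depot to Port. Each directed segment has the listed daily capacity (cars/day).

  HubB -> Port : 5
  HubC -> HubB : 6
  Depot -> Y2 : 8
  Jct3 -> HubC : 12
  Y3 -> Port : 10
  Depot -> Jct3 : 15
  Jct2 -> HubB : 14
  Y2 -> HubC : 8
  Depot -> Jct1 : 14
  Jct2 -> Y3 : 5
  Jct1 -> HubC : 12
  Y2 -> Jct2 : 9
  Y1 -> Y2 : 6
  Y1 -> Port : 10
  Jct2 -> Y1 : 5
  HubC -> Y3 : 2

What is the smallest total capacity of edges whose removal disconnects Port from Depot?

15

Augment Depot→Jct1→HubC→Y3→Port: bottleneck 2, flow now 2.
Augment Depot→Jct1→HubC→HubB→Port: bottleneck 5, flow now 7.
Augment Depot→Y2→Jct2→Y3→Port: bottleneck 5, flow now 12.
Augment Depot→Y2→Jct2→Y1→Port: bottleneck 3, flow now 15.
No augmenting path remains; maximum flow = 15.
By max-flow min-cut, the minimum cut capacity equals the max flow.
In the residual graph, reachable from Depot: {Depot, Jct1, Jct3, HubC, HubB}.
Min-cut edges: Depot→Y2 (8), HubC→Y3 (2), HubB→Port (5); capacity 8 + 2 + 5 = 15.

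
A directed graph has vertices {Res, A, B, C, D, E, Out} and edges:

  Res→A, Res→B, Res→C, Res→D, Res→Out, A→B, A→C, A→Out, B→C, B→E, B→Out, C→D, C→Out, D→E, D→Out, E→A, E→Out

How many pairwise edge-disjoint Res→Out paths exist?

Assign every edge capacity 1; by Menger, the answer equals the max flow.
Path Res→Out (+1); total 1.
Path Res→A→Out (+1); total 2.
Path Res→B→Out (+1); total 3.
Path Res→C→Out (+1); total 4.
Path Res→D→Out (+1); total 5.
No residual Res→Out path; max flow = 5.
Certifying cut of size 5: {Res→A, Res→B, Res→C, Res→D, Res→Out}.

5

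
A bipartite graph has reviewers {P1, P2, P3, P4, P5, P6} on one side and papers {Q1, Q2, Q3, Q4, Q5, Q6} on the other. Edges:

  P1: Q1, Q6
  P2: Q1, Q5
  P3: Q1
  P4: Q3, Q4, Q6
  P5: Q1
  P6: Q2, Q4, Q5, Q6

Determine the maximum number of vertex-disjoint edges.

5

Unit-capacity flow: source→left, listed edges, right→sink; max matching = max flow.
Augmenting path P1→Q1 (+1); matched 1.
Augmenting path P2→Q5 (+1); matched 2.
Augmenting path P4→Q3 (+1); matched 3.
Augmenting path P6→Q2 (+1); matched 4.
Augmenting path P3→Q1→P1→Q6 (+1); matched 5.
No augmenting path remains; maximum matching = 5.
König certificate: {P1, P2, P4, P6, Q1} is a vertex cover of size 5 (every listed pair touches it), so no matching can be larger.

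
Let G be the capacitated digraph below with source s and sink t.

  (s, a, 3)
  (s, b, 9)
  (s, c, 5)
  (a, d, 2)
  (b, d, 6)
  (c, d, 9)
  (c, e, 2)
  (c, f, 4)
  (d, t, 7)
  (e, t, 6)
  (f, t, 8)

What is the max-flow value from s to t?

Augment s→a→d→t: bottleneck 2, flow now 2.
Augment s→b→d→t: bottleneck 5, flow now 7.
Augment s→c→e→t: bottleneck 2, flow now 9.
Augment s→c→f→t: bottleneck 3, flow now 12.
No augmenting path remains; maximum flow = 12.
In the residual graph, reachable from s: {s, a, b, d}.
Min-cut edges: s→c (5), d→t (7); capacity 5 + 7 = 12.
This cut is saturated, so no flow can exceed 12.

12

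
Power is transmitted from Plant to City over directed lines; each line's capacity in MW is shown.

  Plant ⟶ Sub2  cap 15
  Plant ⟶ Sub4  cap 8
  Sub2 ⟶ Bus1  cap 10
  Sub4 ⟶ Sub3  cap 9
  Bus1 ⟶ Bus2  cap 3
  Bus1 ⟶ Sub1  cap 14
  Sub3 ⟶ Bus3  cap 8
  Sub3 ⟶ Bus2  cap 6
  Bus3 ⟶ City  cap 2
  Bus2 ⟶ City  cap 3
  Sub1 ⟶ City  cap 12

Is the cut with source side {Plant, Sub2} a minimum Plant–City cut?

No — its capacity is 18, but the minimum cut has capacity 15.

Given cut capacity: 8 + 10 = 18.
Augment Plant→Sub2→Bus1→Bus2→City: bottleneck 3, flow now 3.
Augment Plant→Sub2→Bus1→Sub1→City: bottleneck 7, flow now 10.
Augment Plant→Sub4→Sub3→Bus3→City: bottleneck 2, flow now 12.
Augment Plant→Sub4→Sub3→Bus2→Bus1→Sub1→City: bottleneck 3, flow now 15. (uses reverse residual edge)
No augmenting path remains; maximum flow = 15.
In the residual graph, reachable from Plant: {Plant, Sub2, Sub4, Sub3, Bus3, Bus2}.
Min-cut edges: Sub2→Bus1 (10), Bus3→City (2), Bus2→City (3); capacity 10 + 2 + 3 = 15.
Cut capacity 18 exceeds the max flow 15, so it is not minimum.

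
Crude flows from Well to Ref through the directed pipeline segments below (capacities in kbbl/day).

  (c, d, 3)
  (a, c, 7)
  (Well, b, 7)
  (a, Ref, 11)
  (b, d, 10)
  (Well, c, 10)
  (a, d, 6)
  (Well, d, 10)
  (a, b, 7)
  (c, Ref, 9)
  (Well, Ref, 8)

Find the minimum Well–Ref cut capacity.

Augment Well→Ref: bottleneck 8, flow now 8.
Augment Well→c→Ref: bottleneck 9, flow now 17.
No augmenting path remains; maximum flow = 17.
By max-flow min-cut, the minimum cut capacity equals the max flow.
In the residual graph, reachable from Well: {Well, b, c, d}.
Min-cut edges: Well→Ref (8), c→Ref (9); capacity 8 + 9 = 17.

17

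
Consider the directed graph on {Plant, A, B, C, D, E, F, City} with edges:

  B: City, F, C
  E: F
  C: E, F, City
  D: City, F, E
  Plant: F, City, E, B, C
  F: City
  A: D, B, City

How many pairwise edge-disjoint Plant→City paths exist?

4

Assign every edge capacity 1; by Menger, the answer equals the max flow.
Path Plant→City (+1); total 1.
Path Plant→B→City (+1); total 2.
Path Plant→C→City (+1); total 3.
Path Plant→F→City (+1); total 4.
No residual Plant→City path; max flow = 4.
Certifying cut of size 4: {F→City, Plant→B, Plant→C, Plant→City}.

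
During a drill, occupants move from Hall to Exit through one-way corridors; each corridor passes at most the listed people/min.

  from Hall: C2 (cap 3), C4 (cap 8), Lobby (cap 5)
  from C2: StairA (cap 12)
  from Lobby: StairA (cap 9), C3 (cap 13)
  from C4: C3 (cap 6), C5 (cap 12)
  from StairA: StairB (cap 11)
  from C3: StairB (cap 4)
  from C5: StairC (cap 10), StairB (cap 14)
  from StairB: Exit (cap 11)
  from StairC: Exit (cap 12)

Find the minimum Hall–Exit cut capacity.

Augment Hall→C2→StairA→StairB→Exit: bottleneck 3, flow now 3.
Augment Hall→Lobby→StairA→StairB→Exit: bottleneck 5, flow now 8.
Augment Hall→C4→C3→StairB→Exit: bottleneck 3, flow now 11.
Augment Hall→C4→C5→StairC→Exit: bottleneck 5, flow now 16.
No augmenting path remains; maximum flow = 16.
By max-flow min-cut, the minimum cut capacity equals the max flow.
In the residual graph, reachable from Hall: {Hall}.
Min-cut edges: Hall→C2 (3), Hall→Lobby (5), Hall→C4 (8); capacity 3 + 5 + 8 = 16.

16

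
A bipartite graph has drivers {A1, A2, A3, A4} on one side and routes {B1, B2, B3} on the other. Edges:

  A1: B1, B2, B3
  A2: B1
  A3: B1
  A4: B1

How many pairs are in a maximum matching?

2

Unit-capacity flow: source→left, listed edges, right→sink; max matching = max flow.
Augmenting path A1→B1 (+1); matched 1.
Augmenting path A2→B1→A1→B2 (+1); matched 2.
No augmenting path remains; maximum matching = 2.
König certificate: {A1, B1} is a vertex cover of size 2 (every listed pair touches it), so no matching can be larger.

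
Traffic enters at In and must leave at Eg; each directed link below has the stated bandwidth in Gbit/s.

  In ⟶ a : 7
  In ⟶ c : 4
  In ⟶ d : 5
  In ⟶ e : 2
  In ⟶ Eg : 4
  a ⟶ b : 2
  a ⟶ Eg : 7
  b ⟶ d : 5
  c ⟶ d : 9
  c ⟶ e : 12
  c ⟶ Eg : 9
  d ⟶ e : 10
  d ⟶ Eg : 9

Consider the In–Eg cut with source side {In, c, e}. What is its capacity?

34

Edges leaving {In, c, e}: In→a (7), In→d (5), In→Eg (4), c→d (9), c→Eg (9).
Cut capacity = 7 + 5 + 4 + 9 + 9 = 34.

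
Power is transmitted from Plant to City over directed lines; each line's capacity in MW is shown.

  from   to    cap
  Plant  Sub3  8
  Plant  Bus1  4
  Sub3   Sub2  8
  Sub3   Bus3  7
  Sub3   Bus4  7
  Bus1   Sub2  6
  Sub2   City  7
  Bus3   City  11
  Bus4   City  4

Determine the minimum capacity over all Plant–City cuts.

Augment Plant→Sub3→Sub2→City: bottleneck 7, flow now 7.
Augment Plant→Sub3→Bus3→City: bottleneck 1, flow now 8.
Augment Plant→Bus1→Sub2→Sub3→Bus3→City: bottleneck 4, flow now 12. (uses reverse residual edge)
No augmenting path remains; maximum flow = 12.
By max-flow min-cut, the minimum cut capacity equals the max flow.
In the residual graph, reachable from Plant: {Plant}.
Min-cut edges: Plant→Sub3 (8), Plant→Bus1 (4); capacity 8 + 4 = 12.

12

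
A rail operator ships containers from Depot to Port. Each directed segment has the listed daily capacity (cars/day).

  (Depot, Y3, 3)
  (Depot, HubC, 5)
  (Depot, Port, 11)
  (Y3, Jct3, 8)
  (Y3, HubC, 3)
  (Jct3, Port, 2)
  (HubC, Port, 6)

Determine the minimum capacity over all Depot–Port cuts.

Augment Depot→Port: bottleneck 11, flow now 11.
Augment Depot→HubC→Port: bottleneck 5, flow now 16.
Augment Depot→Y3→Jct3→Port: bottleneck 2, flow now 18.
Augment Depot→Y3→HubC→Port: bottleneck 1, flow now 19.
No augmenting path remains; maximum flow = 19.
By max-flow min-cut, the minimum cut capacity equals the max flow.
In the residual graph, reachable from Depot: {Depot}.
Min-cut edges: Depot→Y3 (3), Depot→HubC (5), Depot→Port (11); capacity 3 + 5 + 11 = 19.

19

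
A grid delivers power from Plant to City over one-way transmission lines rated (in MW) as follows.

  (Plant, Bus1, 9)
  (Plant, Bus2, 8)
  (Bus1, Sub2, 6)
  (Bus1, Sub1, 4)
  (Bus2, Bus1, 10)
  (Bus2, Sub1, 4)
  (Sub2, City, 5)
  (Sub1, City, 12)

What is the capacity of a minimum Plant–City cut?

Augment Plant→Bus1→Sub2→City: bottleneck 5, flow now 5.
Augment Plant→Bus1→Sub1→City: bottleneck 4, flow now 9.
Augment Plant→Bus2→Sub1→City: bottleneck 4, flow now 13.
No augmenting path remains; maximum flow = 13.
By max-flow min-cut, the minimum cut capacity equals the max flow.
In the residual graph, reachable from Plant: {Plant, Bus1, Bus2, Sub2}.
Min-cut edges: Bus1→Sub1 (4), Bus2→Sub1 (4), Sub2→City (5); capacity 4 + 4 + 5 = 13.

13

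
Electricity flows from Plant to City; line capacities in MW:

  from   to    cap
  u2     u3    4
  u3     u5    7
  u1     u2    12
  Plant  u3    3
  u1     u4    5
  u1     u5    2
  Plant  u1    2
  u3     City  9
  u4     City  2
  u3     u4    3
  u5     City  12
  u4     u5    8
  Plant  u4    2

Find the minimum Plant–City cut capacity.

Augment Plant→u3→City: bottleneck 3, flow now 3.
Augment Plant→u4→City: bottleneck 2, flow now 5.
Augment Plant→u1→u5→City: bottleneck 2, flow now 7.
No augmenting path remains; maximum flow = 7.
By max-flow min-cut, the minimum cut capacity equals the max flow.
In the residual graph, reachable from Plant: {Plant}.
Min-cut edges: Plant→u1 (2), Plant→u3 (3), Plant→u4 (2); capacity 2 + 3 + 2 = 7.

7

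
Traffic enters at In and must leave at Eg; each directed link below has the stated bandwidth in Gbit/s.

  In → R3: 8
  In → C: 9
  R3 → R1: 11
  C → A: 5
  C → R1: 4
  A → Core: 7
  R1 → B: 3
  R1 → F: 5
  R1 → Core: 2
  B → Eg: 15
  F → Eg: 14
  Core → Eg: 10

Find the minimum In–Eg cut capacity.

Augment In→R3→R1→B→Eg: bottleneck 3, flow now 3.
Augment In→R3→R1→F→Eg: bottleneck 5, flow now 8.
Augment In→C→A→Core→Eg: bottleneck 5, flow now 13.
Augment In→C→R1→Core→Eg: bottleneck 2, flow now 15.
No augmenting path remains; maximum flow = 15.
By max-flow min-cut, the minimum cut capacity equals the max flow.
In the residual graph, reachable from In: {In, R3, C, R1}.
Min-cut edges: C→A (5), R1→B (3), R1→F (5), R1→Core (2); capacity 5 + 3 + 5 + 2 = 15.

15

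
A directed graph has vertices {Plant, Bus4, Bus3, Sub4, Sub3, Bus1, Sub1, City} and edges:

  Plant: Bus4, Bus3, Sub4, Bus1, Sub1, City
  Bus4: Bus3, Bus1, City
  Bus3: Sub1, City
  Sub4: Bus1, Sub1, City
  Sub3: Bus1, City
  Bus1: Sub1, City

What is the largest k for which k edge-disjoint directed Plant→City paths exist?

Assign every edge capacity 1; by Menger, the answer equals the max flow.
Path Plant→City (+1); total 1.
Path Plant→Bus4→City (+1); total 2.
Path Plant→Bus3→City (+1); total 3.
Path Plant→Sub4→City (+1); total 4.
Path Plant→Bus1→City (+1); total 5.
No residual Plant→City path; max flow = 5.
Certifying cut of size 5: {Plant→Bus1, Plant→Bus3, Plant→Bus4, Plant→City, Plant→Sub4}.

5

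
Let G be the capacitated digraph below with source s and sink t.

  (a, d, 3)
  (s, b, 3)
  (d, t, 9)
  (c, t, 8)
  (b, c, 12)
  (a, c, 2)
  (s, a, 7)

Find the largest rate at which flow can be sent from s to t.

8

Augment s→a→c→t: bottleneck 2, flow now 2.
Augment s→a→d→t: bottleneck 3, flow now 5.
Augment s→b→c→t: bottleneck 3, flow now 8.
No augmenting path remains; maximum flow = 8.
In the residual graph, reachable from s: {s, a}.
Min-cut edges: s→b (3), a→c (2), a→d (3); capacity 3 + 2 + 3 = 8.
This cut is saturated, so no flow can exceed 8.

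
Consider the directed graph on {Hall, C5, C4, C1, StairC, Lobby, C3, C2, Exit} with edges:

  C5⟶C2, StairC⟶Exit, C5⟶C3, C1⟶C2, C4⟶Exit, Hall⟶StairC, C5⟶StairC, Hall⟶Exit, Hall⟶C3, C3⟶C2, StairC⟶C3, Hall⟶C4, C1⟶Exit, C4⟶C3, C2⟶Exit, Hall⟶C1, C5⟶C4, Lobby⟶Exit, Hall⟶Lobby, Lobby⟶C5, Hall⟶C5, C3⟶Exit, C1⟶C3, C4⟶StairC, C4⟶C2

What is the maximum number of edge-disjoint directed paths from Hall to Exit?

7

Assign every edge capacity 1; by Menger, the answer equals the max flow.
Path Hall→Exit (+1); total 1.
Path Hall→C4→Exit (+1); total 2.
Path Hall→C1→Exit (+1); total 3.
Path Hall→StairC→Exit (+1); total 4.
Path Hall→Lobby→Exit (+1); total 5.
Path Hall→C3→Exit (+1); total 6.
Path Hall→C5→C2→Exit (+1); total 7.
No residual Hall→Exit path; max flow = 7.
Certifying cut of size 7: {Hall→C1, Hall→C3, Hall→C4, Hall→C5, Hall→Exit, Hall→Lobby, Hall→StairC}.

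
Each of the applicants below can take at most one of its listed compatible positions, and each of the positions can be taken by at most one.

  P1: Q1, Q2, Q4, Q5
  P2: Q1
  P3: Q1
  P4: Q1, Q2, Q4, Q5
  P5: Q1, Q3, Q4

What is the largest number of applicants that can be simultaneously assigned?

4

Unit-capacity flow: source→left, listed edges, right→sink; max matching = max flow.
Augmenting path P1→Q1 (+1); matched 1.
Augmenting path P4→Q2 (+1); matched 2.
Augmenting path P5→Q3 (+1); matched 3.
Augmenting path P2→Q1→P1→Q4 (+1); matched 4.
No augmenting path remains; maximum matching = 4.
König certificate: {P1, P4, P5, Q1} is a vertex cover of size 4 (every listed pair touches it), so no matching can be larger.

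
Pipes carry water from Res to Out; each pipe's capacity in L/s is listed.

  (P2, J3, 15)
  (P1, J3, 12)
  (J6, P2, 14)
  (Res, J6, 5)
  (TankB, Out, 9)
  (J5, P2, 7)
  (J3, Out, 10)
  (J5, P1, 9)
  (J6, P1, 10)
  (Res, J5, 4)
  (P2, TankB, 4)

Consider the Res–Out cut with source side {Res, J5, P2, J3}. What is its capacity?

Edges leaving {Res, J5, P2, J3}: Res→J6 (5), J5→P1 (9), P2→TankB (4), J3→Out (10).
Cut capacity = 5 + 9 + 4 + 10 = 28.

28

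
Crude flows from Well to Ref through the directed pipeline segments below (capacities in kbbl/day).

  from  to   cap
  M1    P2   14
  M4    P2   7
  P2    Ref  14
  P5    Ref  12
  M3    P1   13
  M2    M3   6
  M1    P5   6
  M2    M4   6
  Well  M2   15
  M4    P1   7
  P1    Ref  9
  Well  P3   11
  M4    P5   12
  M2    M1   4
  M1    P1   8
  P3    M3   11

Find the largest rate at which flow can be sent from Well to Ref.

Augment Well→M2→M1→P5→Ref: bottleneck 4, flow now 4.
Augment Well→M2→M3→P1→Ref: bottleneck 6, flow now 10.
Augment Well→M2→M4→P5→Ref: bottleneck 5, flow now 15.
Augment Well→P3→M3→P1→Ref: bottleneck 3, flow now 18.
Augment Well→P3→M3→M2→M4→P5→Ref: bottleneck 1, flow now 19. (uses reverse residual edge)
No augmenting path remains; maximum flow = 19.
In the residual graph, reachable from Well: {Well, M2, P3, M3, P1}.
Min-cut edges: M2→M1 (4), M2→M4 (6), P1→Ref (9); capacity 4 + 6 + 9 = 19.
This cut is saturated, so no flow can exceed 19.

19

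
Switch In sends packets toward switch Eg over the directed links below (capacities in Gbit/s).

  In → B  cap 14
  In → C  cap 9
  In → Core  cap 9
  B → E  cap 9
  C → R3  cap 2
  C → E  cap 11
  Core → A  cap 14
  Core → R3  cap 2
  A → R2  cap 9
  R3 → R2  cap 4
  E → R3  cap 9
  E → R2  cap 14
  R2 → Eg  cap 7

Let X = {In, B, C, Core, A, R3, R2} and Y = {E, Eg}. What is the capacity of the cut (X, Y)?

Edges leaving {In, B, C, Core, A, R3, R2}: B→E (9), C→E (11), R2→Eg (7).
Cut capacity = 9 + 11 + 7 = 27.

27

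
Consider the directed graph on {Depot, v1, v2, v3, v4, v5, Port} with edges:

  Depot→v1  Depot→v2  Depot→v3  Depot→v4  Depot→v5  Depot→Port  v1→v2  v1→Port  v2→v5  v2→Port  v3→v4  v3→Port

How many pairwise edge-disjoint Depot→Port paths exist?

Assign every edge capacity 1; by Menger, the answer equals the max flow.
Path Depot→Port (+1); total 1.
Path Depot→v1→Port (+1); total 2.
Path Depot→v2→Port (+1); total 3.
Path Depot→v3→Port (+1); total 4.
No residual Depot→Port path; max flow = 4.
Certifying cut of size 4: {Depot→Port, Depot→v1, Depot→v2, Depot→v3}.

4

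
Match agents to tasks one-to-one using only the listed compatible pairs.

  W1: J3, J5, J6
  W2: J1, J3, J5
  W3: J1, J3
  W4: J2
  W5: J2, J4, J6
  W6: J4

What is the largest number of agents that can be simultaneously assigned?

Unit-capacity flow: source→left, listed edges, right→sink; max matching = max flow.
Augmenting path W1→J3 (+1); matched 1.
Augmenting path W2→J1 (+1); matched 2.
Augmenting path W4→J2 (+1); matched 3.
Augmenting path W5→J4 (+1); matched 4.
Augmenting path W3→J1→W2→J5 (+1); matched 5.
Augmenting path W6→J4→W5→J6 (+1); matched 6.
No augmenting path remains; maximum matching = 6.
König certificate: {W1, W2, W3, W4, W5, W6} is a vertex cover of size 6 (every listed pair touches it), so no matching can be larger.

6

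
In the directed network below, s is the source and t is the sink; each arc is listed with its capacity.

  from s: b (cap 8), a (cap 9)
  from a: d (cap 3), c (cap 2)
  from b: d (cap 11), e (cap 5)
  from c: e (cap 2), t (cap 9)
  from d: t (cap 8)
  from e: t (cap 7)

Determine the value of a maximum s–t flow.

Augment s→a→c→t: bottleneck 2, flow now 2.
Augment s→a→d→t: bottleneck 3, flow now 5.
Augment s→b→d→t: bottleneck 5, flow now 10.
Augment s→b→e→t: bottleneck 3, flow now 13.
No augmenting path remains; maximum flow = 13.
In the residual graph, reachable from s: {s, a}.
Min-cut edges: s→b (8), a→c (2), a→d (3); capacity 8 + 2 + 3 = 13.
This cut is saturated, so no flow can exceed 13.

13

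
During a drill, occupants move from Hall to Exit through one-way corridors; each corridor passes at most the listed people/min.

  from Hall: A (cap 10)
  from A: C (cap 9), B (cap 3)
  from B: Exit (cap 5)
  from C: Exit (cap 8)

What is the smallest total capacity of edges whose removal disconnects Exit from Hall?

10

Augment Hall→A→B→Exit: bottleneck 3, flow now 3.
Augment Hall→A→C→Exit: bottleneck 7, flow now 10.
No augmenting path remains; maximum flow = 10.
By max-flow min-cut, the minimum cut capacity equals the max flow.
In the residual graph, reachable from Hall: {Hall}.
Min-cut edges: Hall→A (10); capacity 10 = 10.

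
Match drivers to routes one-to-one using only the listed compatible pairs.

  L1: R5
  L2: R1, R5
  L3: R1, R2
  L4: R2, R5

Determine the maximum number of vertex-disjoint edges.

Unit-capacity flow: source→left, listed edges, right→sink; max matching = max flow.
Augmenting path L1→R5 (+1); matched 1.
Augmenting path L2→R1 (+1); matched 2.
Augmenting path L3→R2 (+1); matched 3.
No augmenting path remains; maximum matching = 3.
König certificate: {R1, R2, R5} is a vertex cover of size 3 (every listed pair touches it), so no matching can be larger.

3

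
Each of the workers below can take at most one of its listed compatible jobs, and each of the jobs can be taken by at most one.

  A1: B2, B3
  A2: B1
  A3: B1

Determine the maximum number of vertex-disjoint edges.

Unit-capacity flow: source→left, listed edges, right→sink; max matching = max flow.
Augmenting path A1→B2 (+1); matched 1.
Augmenting path A2→B1 (+1); matched 2.
No augmenting path remains; maximum matching = 2.
König certificate: {A1, B1} is a vertex cover of size 2 (every listed pair touches it), so no matching can be larger.

2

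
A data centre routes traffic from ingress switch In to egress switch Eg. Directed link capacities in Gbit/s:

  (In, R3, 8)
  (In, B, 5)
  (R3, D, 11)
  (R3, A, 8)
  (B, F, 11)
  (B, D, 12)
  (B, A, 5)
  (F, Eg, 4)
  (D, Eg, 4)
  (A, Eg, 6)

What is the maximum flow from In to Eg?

Augment In→R3→D→Eg: bottleneck 4, flow now 4.
Augment In→R3→A→Eg: bottleneck 4, flow now 8.
Augment In→B→F→Eg: bottleneck 4, flow now 12.
Augment In→B→A→Eg: bottleneck 1, flow now 13.
No augmenting path remains; maximum flow = 13.
In the residual graph, reachable from In: {In}.
Min-cut edges: In→R3 (8), In→B (5); capacity 8 + 5 = 13.
This cut is saturated, so no flow can exceed 13.

13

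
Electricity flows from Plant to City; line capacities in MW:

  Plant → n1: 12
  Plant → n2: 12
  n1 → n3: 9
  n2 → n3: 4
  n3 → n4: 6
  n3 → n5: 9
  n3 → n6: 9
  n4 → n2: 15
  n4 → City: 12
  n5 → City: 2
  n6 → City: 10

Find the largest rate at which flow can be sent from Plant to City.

Augment Plant→n1→n3→n4→City: bottleneck 6, flow now 6.
Augment Plant→n1→n3→n5→City: bottleneck 2, flow now 8.
Augment Plant→n1→n3→n6→City: bottleneck 1, flow now 9.
Augment Plant→n2→n3→n6→City: bottleneck 4, flow now 13.
No augmenting path remains; maximum flow = 13.
In the residual graph, reachable from Plant: {Plant, n1, n2}.
Min-cut edges: n1→n3 (9), n2→n3 (4); capacity 9 + 4 = 13.
This cut is saturated, so no flow can exceed 13.

13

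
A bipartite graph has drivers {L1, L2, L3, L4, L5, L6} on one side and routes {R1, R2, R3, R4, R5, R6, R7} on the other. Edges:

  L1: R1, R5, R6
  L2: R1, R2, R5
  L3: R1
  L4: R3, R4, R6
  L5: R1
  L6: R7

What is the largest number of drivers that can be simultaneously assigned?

5

Unit-capacity flow: source→left, listed edges, right→sink; max matching = max flow.
Augmenting path L1→R1 (+1); matched 1.
Augmenting path L2→R2 (+1); matched 2.
Augmenting path L4→R3 (+1); matched 3.
Augmenting path L6→R7 (+1); matched 4.
Augmenting path L3→R1→L1→R5 (+1); matched 5.
No augmenting path remains; maximum matching = 5.
König certificate: {L1, L2, L4, L6, R1} is a vertex cover of size 5 (every listed pair touches it), so no matching can be larger.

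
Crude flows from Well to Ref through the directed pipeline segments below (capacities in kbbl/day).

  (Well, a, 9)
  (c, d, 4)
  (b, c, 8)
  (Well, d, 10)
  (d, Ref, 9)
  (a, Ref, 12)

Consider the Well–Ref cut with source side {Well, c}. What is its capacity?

23

Edges leaving {Well, c}: Well→a (9), Well→d (10), c→d (4).
Cut capacity = 9 + 10 + 4 = 23.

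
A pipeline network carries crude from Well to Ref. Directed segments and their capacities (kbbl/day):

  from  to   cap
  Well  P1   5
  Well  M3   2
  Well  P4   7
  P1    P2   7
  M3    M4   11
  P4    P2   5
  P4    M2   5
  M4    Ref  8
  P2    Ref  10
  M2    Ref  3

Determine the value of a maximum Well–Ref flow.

14

Augment Well→P1→P2→Ref: bottleneck 5, flow now 5.
Augment Well→M3→M4→Ref: bottleneck 2, flow now 7.
Augment Well→P4→P2→Ref: bottleneck 5, flow now 12.
Augment Well→P4→M2→Ref: bottleneck 2, flow now 14.
No augmenting path remains; maximum flow = 14.
In the residual graph, reachable from Well: {Well}.
Min-cut edges: Well→P1 (5), Well→M3 (2), Well→P4 (7); capacity 5 + 2 + 7 = 14.
This cut is saturated, so no flow can exceed 14.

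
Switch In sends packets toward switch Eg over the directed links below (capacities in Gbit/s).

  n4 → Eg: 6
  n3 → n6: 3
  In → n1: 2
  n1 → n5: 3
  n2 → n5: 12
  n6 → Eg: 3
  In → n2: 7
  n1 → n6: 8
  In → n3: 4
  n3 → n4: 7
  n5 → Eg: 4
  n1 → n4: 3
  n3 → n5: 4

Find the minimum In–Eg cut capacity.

Augment In→n1→n4→Eg: bottleneck 2, flow now 2.
Augment In→n2→n5→Eg: bottleneck 4, flow now 6.
Augment In→n3→n4→Eg: bottleneck 4, flow now 10.
No augmenting path remains; maximum flow = 10.
By max-flow min-cut, the minimum cut capacity equals the max flow.
In the residual graph, reachable from In: {In, n2, n5}.
Min-cut edges: In→n1 (2), In→n3 (4), n5→Eg (4); capacity 2 + 4 + 4 = 10.

10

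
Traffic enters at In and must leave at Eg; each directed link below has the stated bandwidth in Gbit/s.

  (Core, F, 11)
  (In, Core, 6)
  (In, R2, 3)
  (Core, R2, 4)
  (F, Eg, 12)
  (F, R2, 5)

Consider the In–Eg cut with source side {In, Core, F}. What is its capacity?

Edges leaving {In, Core, F}: In→R2 (3), Core→R2 (4), F→R2 (5), F→Eg (12).
Cut capacity = 3 + 4 + 5 + 12 = 24.

24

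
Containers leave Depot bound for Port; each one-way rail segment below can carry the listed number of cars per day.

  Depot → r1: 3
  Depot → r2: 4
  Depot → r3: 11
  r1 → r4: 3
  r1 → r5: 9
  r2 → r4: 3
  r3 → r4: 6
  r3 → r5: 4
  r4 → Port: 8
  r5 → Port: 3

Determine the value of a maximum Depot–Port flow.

11

Augment Depot→r1→r4→Port: bottleneck 3, flow now 3.
Augment Depot→r2→r4→Port: bottleneck 3, flow now 6.
Augment Depot→r3→r4→Port: bottleneck 2, flow now 8.
Augment Depot→r3→r5→Port: bottleneck 3, flow now 11.
No augmenting path remains; maximum flow = 11.
In the residual graph, reachable from Depot: {Depot, r1, r2, r3, r4, r5}.
Min-cut edges: r4→Port (8), r5→Port (3); capacity 8 + 3 = 11.
This cut is saturated, so no flow can exceed 11.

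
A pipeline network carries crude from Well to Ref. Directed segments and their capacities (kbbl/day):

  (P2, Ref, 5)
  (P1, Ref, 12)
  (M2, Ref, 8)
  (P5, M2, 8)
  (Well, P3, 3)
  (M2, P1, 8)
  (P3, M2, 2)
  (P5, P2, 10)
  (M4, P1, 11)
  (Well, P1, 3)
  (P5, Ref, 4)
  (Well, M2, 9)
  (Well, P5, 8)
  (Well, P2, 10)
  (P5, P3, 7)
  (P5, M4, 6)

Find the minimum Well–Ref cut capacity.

Augment Well→P5→Ref: bottleneck 4, flow now 4.
Augment Well→P2→Ref: bottleneck 5, flow now 9.
Augment Well→M2→Ref: bottleneck 8, flow now 17.
Augment Well→P1→Ref: bottleneck 3, flow now 20.
Augment Well→M2→P1→Ref: bottleneck 1, flow now 21.
Augment Well→P5→M4→P1→Ref: bottleneck 4, flow now 25.
Augment Well→P3→M2→P1→Ref: bottleneck 2, flow now 27.
No augmenting path remains; maximum flow = 27.
By max-flow min-cut, the minimum cut capacity equals the max flow.
In the residual graph, reachable from Well: {Well, P2, P3}.
Min-cut edges: Well→P5 (8), Well→M2 (9), Well→P1 (3), P2→Ref (5), P3→M2 (2); capacity 8 + 9 + 3 + 5 + 2 = 27.

27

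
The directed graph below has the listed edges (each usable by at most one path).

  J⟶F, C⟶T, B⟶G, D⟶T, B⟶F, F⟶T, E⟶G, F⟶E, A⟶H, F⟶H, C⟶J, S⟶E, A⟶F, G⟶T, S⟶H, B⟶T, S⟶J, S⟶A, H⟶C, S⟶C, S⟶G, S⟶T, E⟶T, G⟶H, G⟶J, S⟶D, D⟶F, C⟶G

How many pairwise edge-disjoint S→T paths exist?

Assign every edge capacity 1; by Menger, the answer equals the max flow.
Path S→T (+1); total 1.
Path S→C→T (+1); total 2.
Path S→D→T (+1); total 3.
Path S→E→T (+1); total 4.
Path S→G→T (+1); total 5.
Path S→A→F→T (+1); total 6.
No residual S→T path; max flow = 6.
Certifying cut of size 6: {C→T, E→T, F→T, G→T, S→D, S→T}.

6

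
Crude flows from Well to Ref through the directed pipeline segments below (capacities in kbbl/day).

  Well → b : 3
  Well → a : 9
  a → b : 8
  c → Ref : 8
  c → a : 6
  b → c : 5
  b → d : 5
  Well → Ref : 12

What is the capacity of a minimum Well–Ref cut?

17

Augment Well→Ref: bottleneck 12, flow now 12.
Augment Well→b→c→Ref: bottleneck 3, flow now 15.
Augment Well→a→b→c→Ref: bottleneck 2, flow now 17.
No augmenting path remains; maximum flow = 17.
By max-flow min-cut, the minimum cut capacity equals the max flow.
In the residual graph, reachable from Well: {Well, a, b, d}.
Min-cut edges: Well→Ref (12), b→c (5); capacity 12 + 5 = 17.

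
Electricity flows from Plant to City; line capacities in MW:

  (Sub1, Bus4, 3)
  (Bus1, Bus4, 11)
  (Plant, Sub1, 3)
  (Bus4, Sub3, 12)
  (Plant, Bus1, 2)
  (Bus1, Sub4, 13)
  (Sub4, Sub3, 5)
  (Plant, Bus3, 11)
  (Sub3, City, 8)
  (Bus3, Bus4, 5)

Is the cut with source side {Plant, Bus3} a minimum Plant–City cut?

Given cut capacity: 2 + 3 + 5 = 10.
Augment Plant→Bus1→Bus4→Sub3→City: bottleneck 2, flow now 2.
Augment Plant→Bus3→Bus4→Sub3→City: bottleneck 5, flow now 7.
Augment Plant→Sub1→Bus4→Sub3→City: bottleneck 1, flow now 8.
No augmenting path remains; maximum flow = 8.
In the residual graph, reachable from Plant: {Plant, Bus1, Bus3, Sub1, Bus4, Sub4, Sub3}.
Min-cut edges: Sub3→City (8); capacity 8 = 8.
Cut capacity 10 exceeds the max flow 8, so it is not minimum.

No — its capacity is 10, but the minimum cut has capacity 8.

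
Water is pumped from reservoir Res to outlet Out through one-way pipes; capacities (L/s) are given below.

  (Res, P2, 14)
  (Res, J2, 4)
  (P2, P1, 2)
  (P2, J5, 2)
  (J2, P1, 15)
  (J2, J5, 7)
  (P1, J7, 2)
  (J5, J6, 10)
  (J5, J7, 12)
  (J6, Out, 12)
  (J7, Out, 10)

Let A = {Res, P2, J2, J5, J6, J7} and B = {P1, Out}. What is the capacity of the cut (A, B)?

Edges leaving {Res, P2, J2, J5, J6, J7}: P2→P1 (2), J2→P1 (15), J6→Out (12), J7→Out (10).
Cut capacity = 2 + 15 + 12 + 10 = 39.

39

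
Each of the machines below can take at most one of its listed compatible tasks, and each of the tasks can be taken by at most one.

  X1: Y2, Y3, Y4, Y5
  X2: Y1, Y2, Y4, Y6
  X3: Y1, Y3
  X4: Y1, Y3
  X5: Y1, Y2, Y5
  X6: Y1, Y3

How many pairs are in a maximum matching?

Unit-capacity flow: source→left, listed edges, right→sink; max matching = max flow.
Augmenting path X1→Y2 (+1); matched 1.
Augmenting path X2→Y1 (+1); matched 2.
Augmenting path X3→Y3 (+1); matched 3.
Augmenting path X5→Y5 (+1); matched 4.
Augmenting path X4→Y1→X2→Y4 (+1); matched 5.
No augmenting path remains; maximum matching = 5.
König certificate: {X1, X2, X5, Y1, Y3} is a vertex cover of size 5 (every listed pair touches it), so no matching can be larger.

5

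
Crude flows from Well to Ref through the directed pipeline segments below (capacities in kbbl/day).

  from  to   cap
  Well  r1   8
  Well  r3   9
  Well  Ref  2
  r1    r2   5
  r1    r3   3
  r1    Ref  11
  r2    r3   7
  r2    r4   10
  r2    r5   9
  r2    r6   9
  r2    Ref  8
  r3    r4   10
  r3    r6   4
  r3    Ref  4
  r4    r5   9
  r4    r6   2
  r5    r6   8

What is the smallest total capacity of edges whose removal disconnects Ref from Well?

Augment Well→Ref: bottleneck 2, flow now 2.
Augment Well→r1→Ref: bottleneck 8, flow now 10.
Augment Well→r3→Ref: bottleneck 4, flow now 14.
No augmenting path remains; maximum flow = 14.
By max-flow min-cut, the minimum cut capacity equals the max flow.
In the residual graph, reachable from Well: {Well, r3, r4, r5, r6}.
Min-cut edges: Well→r1 (8), Well→Ref (2), r3→Ref (4); capacity 8 + 2 + 4 = 14.

14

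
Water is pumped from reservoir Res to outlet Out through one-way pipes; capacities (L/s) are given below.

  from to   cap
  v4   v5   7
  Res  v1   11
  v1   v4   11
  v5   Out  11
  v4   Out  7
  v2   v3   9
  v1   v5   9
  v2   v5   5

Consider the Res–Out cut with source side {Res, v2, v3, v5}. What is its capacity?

22

Edges leaving {Res, v2, v3, v5}: Res→v1 (11), v5→Out (11).
Cut capacity = 11 + 11 = 22.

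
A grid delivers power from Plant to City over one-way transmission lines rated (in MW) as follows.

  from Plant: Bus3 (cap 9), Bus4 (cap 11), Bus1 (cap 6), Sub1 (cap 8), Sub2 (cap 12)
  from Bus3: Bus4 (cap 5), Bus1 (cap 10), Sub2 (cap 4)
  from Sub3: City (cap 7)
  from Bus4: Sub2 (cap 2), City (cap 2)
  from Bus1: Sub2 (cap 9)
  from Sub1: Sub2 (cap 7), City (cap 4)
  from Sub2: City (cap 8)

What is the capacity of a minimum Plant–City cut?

Augment Plant→Bus4→City: bottleneck 2, flow now 2.
Augment Plant→Sub1→City: bottleneck 4, flow now 6.
Augment Plant→Sub2→City: bottleneck 8, flow now 14.
No augmenting path remains; maximum flow = 14.
By max-flow min-cut, the minimum cut capacity equals the max flow.
In the residual graph, reachable from Plant: {Plant, Bus3, Bus4, Bus1, Sub1, Sub2}.
Min-cut edges: Bus4→City (2), Sub1→City (4), Sub2→City (8); capacity 2 + 4 + 8 = 14.

14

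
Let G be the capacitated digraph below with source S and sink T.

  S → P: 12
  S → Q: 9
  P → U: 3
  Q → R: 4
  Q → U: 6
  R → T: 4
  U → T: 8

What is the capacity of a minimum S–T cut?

12

Augment S→P→U→T: bottleneck 3, flow now 3.
Augment S→Q→R→T: bottleneck 4, flow now 7.
Augment S→Q→U→T: bottleneck 5, flow now 12.
No augmenting path remains; maximum flow = 12.
By max-flow min-cut, the minimum cut capacity equals the max flow.
In the residual graph, reachable from S: {S, P}.
Min-cut edges: S→Q (9), P→U (3); capacity 9 + 3 = 12.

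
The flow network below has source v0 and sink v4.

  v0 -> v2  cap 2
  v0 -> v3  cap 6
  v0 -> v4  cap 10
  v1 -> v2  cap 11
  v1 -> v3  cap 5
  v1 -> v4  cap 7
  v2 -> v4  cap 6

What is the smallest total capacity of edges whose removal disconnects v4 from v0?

Augment v0→v4: bottleneck 10, flow now 10.
Augment v0→v2→v4: bottleneck 2, flow now 12.
No augmenting path remains; maximum flow = 12.
By max-flow min-cut, the minimum cut capacity equals the max flow.
In the residual graph, reachable from v0: {v0, v3}.
Min-cut edges: v0→v2 (2), v0→v4 (10); capacity 2 + 10 = 12.

12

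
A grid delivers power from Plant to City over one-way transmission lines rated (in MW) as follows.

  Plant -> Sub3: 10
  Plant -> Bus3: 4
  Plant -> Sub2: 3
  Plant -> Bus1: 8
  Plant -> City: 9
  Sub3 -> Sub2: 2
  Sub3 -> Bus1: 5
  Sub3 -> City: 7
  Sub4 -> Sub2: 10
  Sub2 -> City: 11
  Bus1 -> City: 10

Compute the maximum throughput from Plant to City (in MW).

Augment Plant→City: bottleneck 9, flow now 9.
Augment Plant→Sub3→City: bottleneck 7, flow now 16.
Augment Plant→Sub2→City: bottleneck 3, flow now 19.
Augment Plant→Bus1→City: bottleneck 8, flow now 27.
Augment Plant→Sub3→Sub2→City: bottleneck 2, flow now 29.
Augment Plant→Sub3→Bus1→City: bottleneck 1, flow now 30.
No augmenting path remains; maximum flow = 30.
In the residual graph, reachable from Plant: {Plant, Bus3}.
Min-cut edges: Plant→Sub3 (10), Plant→Sub2 (3), Plant→Bus1 (8), Plant→City (9); capacity 10 + 3 + 8 + 9 = 30.
This cut is saturated, so no flow can exceed 30.

30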